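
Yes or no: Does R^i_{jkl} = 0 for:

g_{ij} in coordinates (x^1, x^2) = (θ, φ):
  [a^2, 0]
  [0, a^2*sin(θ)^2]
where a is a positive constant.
Non-zero Christoffel symbols:
Γ^θ_{φ φ} = -sin(2*θ)/2
Γ^φ_{θ φ} = 1/tan(θ)
Ricci tensor: R_{θθ} = 1, R_{θφ} = 0, R_{φφ} = sin(θ)^2
The Ricci tensor is non-zero, so the Riemann tensor is non-zero: not flat.
No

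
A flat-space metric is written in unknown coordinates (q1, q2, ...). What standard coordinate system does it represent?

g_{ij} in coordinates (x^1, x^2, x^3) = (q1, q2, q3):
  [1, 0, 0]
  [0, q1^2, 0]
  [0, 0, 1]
The line element ds^2 = dq1^2 + q1^2 dq2^2 + dq3^2 is dr^2 + r^2 dθ^2 + dz^2 with q1 = r, q2 = θ, q3 = z.
cylindrical coordinates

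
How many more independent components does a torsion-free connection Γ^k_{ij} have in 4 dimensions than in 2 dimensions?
Independent components in n dimensions: n × n(n+1)/2 = n^2(n+1)/2.
4D: 4 × 10 = 40
2D: 2 × 3 = 6
Difference = 40 - 6 = 34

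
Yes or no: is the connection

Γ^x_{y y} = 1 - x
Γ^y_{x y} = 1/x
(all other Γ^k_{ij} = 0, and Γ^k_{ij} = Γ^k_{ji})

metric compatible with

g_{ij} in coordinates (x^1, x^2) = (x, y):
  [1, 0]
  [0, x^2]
Using ∇_k g_{ij} = ∂_k g_{ij} - Γ^m_{ki} g_{mj} - Γ^m_{kj} g_{im}:
∇_y g_{xy} = (0) - (x) - (1 - x) = -1 ≠ 0
So the connection is not metric compatible (it is not the Levi-Civita connection).
No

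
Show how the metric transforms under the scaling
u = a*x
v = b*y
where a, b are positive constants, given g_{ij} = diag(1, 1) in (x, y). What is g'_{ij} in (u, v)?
Invert the transformation: x = u/a, y = v/b
g'_{ij} = (∂x^k/∂x'^i)(∂x^l/∂x'^j) g_{kl}; with g_{kl} = δ_{kl} this is Σ_k (∂x^k/∂x'^i)(∂x^k/∂x'^j).
Jacobian: ∂x/∂u = 1/a, ∂x/∂v = 0, ∂y/∂u = 0, ∂y/∂v = 1/b
g'_{uu} = (1/a)(1/a) + (0)(0) = 1/a^2
g'_{uv} = (1/a)(0) + (0)(1/b) = 0
g'_{vv} = (0)(0) + (1/b)(1/b) = 1/b^2
g'_{ij} = diag(1/a^2, 1/b^2)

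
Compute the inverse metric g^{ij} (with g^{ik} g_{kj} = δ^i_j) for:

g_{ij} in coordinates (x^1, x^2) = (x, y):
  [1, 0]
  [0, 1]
The metric is diagonal, so g^{ij} is diagonal with entries 1/g_{ii}: diag(1, 1).
g^{ij}:
  [1, 0]
  [0, 1]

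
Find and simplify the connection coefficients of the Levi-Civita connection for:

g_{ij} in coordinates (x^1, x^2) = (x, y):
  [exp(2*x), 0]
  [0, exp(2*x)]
Using Γ^k_{ij} = (1/2) g^{km} (∂_i g_{mj} + ∂_j g_{mi} - ∂_m g_{ij}); the metric is diagonal, so only the m = k term contributes.
Non-zero symbols (using the symmetry Γ^k_{ij} = Γ^k_{ji}):
Γ^x_{x x} = (1/2) g^{xx} (∂_x g_{xx} + ∂_x g_{xx} - ∂_x g_{xx}) = (1/2)(exp(-2*x))((2*exp(2*x)) + (2*exp(2*x)) - (2*exp(2*x))) = 1
Γ^x_{y y} = (1/2) g^{xx} (∂_y g_{xy} + ∂_y g_{xy} - ∂_x g_{yy}) = (1/2)(exp(-2*x))((0) + (0) - (2*exp(2*x))) = -1
Γ^y_{x y} = (1/2) g^{yy} (∂_x g_{yy} + ∂_y g_{yx} - ∂_y g_{xy}) = (1/2)(exp(-2*x))((2*exp(2*x)) + (0) - (0)) = 1
All other Christoffel symbols are zero.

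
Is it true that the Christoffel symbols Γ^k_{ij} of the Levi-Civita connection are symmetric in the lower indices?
The Levi-Civita connection is torsion-free, which is exactly Γ^k_{ij} = Γ^k_{ji}.
Yes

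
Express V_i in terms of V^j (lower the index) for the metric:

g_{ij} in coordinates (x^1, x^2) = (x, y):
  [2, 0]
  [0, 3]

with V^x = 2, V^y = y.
V_i = g_{ij} V^j:
V_x = (2)(2) + (0)(y) = 4
V_y = (0)(2) + (3)(y) = 3*y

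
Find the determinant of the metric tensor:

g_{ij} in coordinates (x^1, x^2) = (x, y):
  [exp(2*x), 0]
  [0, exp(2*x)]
For a 2×2 metric: det(g) = g_{11}·g_{22} - g_{12}·g_{21}
= (exp(2*x))·(exp(2*x)) - (0)·(0)
= exp(4*x) - 0
det(g) = exp(4*x)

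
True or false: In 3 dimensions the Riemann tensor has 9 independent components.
n^2(n^2-1)/12 = 9·8/12 = 6 independent components for n = 3.
False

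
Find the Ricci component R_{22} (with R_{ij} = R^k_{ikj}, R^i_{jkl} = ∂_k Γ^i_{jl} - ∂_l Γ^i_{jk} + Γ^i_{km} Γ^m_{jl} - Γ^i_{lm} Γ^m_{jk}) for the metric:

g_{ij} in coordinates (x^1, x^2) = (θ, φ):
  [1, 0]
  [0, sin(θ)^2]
Non-zero Christoffel symbols (Γ^k_{ij} = Γ^k_{ji}):
Γ^θ_{φ φ} = -sin(2*θ)/2
Γ^φ_{θ φ} = 1/tan(θ)
R^θ_{φ θ φ} = ∂_θ Γ^θ_{φ φ} - ∂_φ Γ^θ_{φ θ} + Γ^θ_{θ m} Γ^m_{φ φ} - Γ^θ_{φ m} Γ^m_{φ θ}
  = (-cos(2*θ)) - (0) + (0) - (-cos(θ)^2) = sin(θ)^2
R^φ_{φ φ φ} = 0 (a repeated index in an antisymmetric pair)
R_{φφ} = R^θ_{φ θ φ} + R^φ_{φ φ φ} = (sin(θ)^2) + (0) = sin(θ)^2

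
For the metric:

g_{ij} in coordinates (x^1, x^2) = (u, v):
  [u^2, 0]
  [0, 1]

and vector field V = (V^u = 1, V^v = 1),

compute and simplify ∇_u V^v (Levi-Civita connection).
Non-zero Christoffel symbols:
Γ^u_{u u} = 1/u
∇_u V^v = ∂_u V^v + Γ^v_{u j} V^j
  = (0) + (0)(1) + (0)(1)
  = 0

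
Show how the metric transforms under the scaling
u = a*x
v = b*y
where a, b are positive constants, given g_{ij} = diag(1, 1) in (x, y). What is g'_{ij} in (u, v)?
Invert the transformation: x = u/a, y = v/b
g'_{ij} = (∂x^k/∂x'^i)(∂x^l/∂x'^j) g_{kl}; with g_{kl} = δ_{kl} this is Σ_k (∂x^k/∂x'^i)(∂x^k/∂x'^j).
Jacobian: ∂x/∂u = 1/a, ∂x/∂v = 0, ∂y/∂u = 0, ∂y/∂v = 1/b
g'_{uu} = (1/a)(1/a) + (0)(0) = 1/a^2
g'_{uv} = (1/a)(0) + (0)(1/b) = 0
g'_{vv} = (0)(0) + (1/b)(1/b) = 1/b^2
g'_{ij} = diag(1/a^2, 1/b^2)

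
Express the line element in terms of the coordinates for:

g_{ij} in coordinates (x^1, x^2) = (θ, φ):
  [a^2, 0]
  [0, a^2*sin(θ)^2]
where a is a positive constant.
ds^2 = g_{ij} dx^i dx^j; only the non-zero components contribute.
ds^2 = a^2 dθ^2 + a^2*sin(θ)^2 dφ^2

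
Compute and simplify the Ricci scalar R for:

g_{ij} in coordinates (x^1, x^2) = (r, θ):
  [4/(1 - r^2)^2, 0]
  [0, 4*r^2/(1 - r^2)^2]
Non-zero Christoffel symbols (Γ^k_{ij} = Γ^k_{ji}):
Γ^r_{r r} = 2*r/(1 - r^2)
Γ^r_{θ θ} = (r^3 + r)/(r^2 - 1)
Γ^θ_{r θ} = (-r^2 - 1)/(r^3 - r)
Ricci tensor (R_{ij} = R^k_{ikj}): R_{rr} = -4/(r^2 - 1)^2, R_{rθ} = 0, R_{θθ} = -4*r^2/(r^2 - 1)^2
Inverse metric: g^{rr} = (1 - r^2)^2/4, g^{θθ} = (1 - r^2)^2/(4*r^2)
R = g^{ij} R_{ij} = ((1 - r^2)^2/4)(-4/(r^2 - 1)^2) + ((1 - r^2)^2/(4*r^2))(-4*r^2/(r^2 - 1)^2) = -2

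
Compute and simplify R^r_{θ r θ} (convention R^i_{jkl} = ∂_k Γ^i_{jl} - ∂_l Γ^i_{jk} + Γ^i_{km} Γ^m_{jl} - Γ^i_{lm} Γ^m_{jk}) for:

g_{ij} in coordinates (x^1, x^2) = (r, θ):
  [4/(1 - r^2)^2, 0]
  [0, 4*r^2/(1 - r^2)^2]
Non-zero Christoffel symbols (Γ^k_{ij} = Γ^k_{ji}):
Γ^r_{r r} = 2*r/(1 - r^2)
Γ^r_{θ θ} = (r^3 + r)/(r^2 - 1)
Γ^θ_{r θ} = (-r^2 - 1)/(r^3 - r)
R^r_{θ r θ} = ∂_r Γ^r_{θ θ} - ∂_θ Γ^r_{θ r} + Γ^r_{r m} Γ^m_{θ θ} - Γ^r_{θ m} Γ^m_{θ r}
  = ((r^4 - 4*r^2 - 1)/(r^2 - 1)^2) - (0) + (-2*r^2*(r^2 + 1)/(r^2 - 1)^2) - (-(r^2 + 1)^2/(r^2 - 1)^2) = -4*r^2/(r^2 - 1)^2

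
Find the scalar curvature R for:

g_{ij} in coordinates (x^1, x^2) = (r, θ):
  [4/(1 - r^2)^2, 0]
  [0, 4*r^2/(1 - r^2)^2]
Non-zero Christoffel symbols (Γ^k_{ij} = Γ^k_{ji}):
Γ^r_{r r} = 2*r/(1 - r^2)
Γ^r_{θ θ} = (r^3 + r)/(r^2 - 1)
Γ^θ_{r θ} = (-r^2 - 1)/(r^3 - r)
Ricci tensor (R_{ij} = R^k_{ikj}): R_{rr} = -4/(r^2 - 1)^2, R_{rθ} = 0, R_{θθ} = -4*r^2/(r^2 - 1)^2
Inverse metric: g^{rr} = (1 - r^2)^2/4, g^{θθ} = (1 - r^2)^2/(4*r^2)
R = g^{ij} R_{ij} = ((1 - r^2)^2/4)(-4/(r^2 - 1)^2) + ((1 - r^2)^2/(4*r^2))(-4*r^2/(r^2 - 1)^2) = -2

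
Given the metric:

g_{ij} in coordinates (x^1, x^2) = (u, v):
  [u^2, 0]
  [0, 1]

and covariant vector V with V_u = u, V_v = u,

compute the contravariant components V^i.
Inverse metric (diagonal): g^{uu} = 1/u^2, g^{vv} = 1
V^i = g^{ij} V_j:
V^u = (1/u^2)(u) + (0)(u) = 1/u
V^v = (0)(u) + (1)(u) = u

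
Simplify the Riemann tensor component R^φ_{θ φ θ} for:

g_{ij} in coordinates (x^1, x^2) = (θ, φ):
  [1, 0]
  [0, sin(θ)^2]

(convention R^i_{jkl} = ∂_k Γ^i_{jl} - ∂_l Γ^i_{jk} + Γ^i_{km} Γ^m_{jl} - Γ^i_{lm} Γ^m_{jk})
Non-zero Christoffel symbols (Γ^k_{ij} = Γ^k_{ji}):
Γ^θ_{φ φ} = -sin(2*θ)/2
Γ^φ_{θ φ} = 1/tan(θ)
R^φ_{θ φ θ} = ∂_φ Γ^φ_{θ θ} - ∂_θ Γ^φ_{θ φ} + Γ^φ_{φ m} Γ^m_{θ θ} - Γ^φ_{θ m} Γ^m_{θ φ}
  = (0) - (-1/sin(θ)^2) + (0) - (1/tan(θ)^2) = 1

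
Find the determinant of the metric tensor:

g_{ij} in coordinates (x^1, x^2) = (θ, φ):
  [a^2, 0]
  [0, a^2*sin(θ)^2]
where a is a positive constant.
For a 2×2 metric: det(g) = g_{11}·g_{22} - g_{12}·g_{21}
= (a^2)·(a^2*sin(θ)^2) - (0)·(0)
= a^4*sin(θ)^2 - 0
det(g) = a^4*sin(θ)^2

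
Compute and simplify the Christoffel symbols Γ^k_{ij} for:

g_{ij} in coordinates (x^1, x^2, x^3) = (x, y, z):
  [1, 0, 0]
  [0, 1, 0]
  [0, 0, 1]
Using Γ^k_{ij} = (1/2) g^{km} (∂_i g_{mj} + ∂_j g_{mi} - ∂_m g_{ij}); the metric is diagonal, so only the m = k term contributes.
Every metric component is constant, so all ∂_m g_{ij} = 0 and every Christoffel symbol vanishes.
All Christoffel symbols are zero.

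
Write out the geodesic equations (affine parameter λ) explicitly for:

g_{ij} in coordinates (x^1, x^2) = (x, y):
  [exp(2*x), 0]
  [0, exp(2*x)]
Geodesic equation: d^2x^k/dλ^2 + Γ^k_{ij} (dx^i/dλ)(dx^j/dλ) = 0.
Non-zero Christoffel symbols:
Γ^x_{x x} = 1
Γ^x_{y y} = -1
Γ^y_{x y} = 1
Substituting (the symmetric pair Γ^k_{ij}, Γ^k_{ji} combines into a factor 2):
d^2x/dλ^2 + (dx/dλ)^2 - (dy/dλ)^2 = 0
d^2y/dλ^2 + 2 (dx/dλ)(dy/dλ) = 0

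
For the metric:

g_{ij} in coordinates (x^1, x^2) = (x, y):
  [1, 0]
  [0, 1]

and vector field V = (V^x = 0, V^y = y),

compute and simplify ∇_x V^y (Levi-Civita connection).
All Christoffel symbols are zero.
∇_x V^y = ∂_x V^y + Γ^y_{x j} V^j
  = (0) + (0)(0) + (0)(y)
  = 0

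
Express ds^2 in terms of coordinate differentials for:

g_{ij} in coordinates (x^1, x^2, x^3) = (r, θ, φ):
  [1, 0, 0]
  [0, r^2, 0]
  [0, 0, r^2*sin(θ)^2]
ds^2 = g_{ij} dx^i dx^j; only the non-zero components contribute.
ds^2 = dr^2 + r^2 dθ^2 + r^2*sin(θ)^2 dφ^2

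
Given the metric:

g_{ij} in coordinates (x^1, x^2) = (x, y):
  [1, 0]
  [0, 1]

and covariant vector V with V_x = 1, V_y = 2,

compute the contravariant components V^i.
Inverse metric (diagonal): g^{xx} = 1, g^{yy} = 1
V^i = g^{ij} V_j:
V^x = (1)(1) + (0)(2) = 1
V^y = (0)(1) + (1)(2) = 2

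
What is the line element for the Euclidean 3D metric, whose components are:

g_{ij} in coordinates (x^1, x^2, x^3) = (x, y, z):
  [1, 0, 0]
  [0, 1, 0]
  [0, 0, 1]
ds^2 = g_{ij} dx^i dx^j; only the non-zero components contribute.
ds^2 = dx^2 + dy^2 + dz^2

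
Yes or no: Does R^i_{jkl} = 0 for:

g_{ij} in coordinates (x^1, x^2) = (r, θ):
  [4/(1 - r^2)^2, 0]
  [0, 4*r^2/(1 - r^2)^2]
Non-zero Christoffel symbols:
Γ^r_{r r} = 2*r/(1 - r^2)
Γ^r_{θ θ} = (r^3 + r)/(r^2 - 1)
Γ^θ_{r θ} = (-r^2 - 1)/(r^3 - r)
Ricci tensor: R_{rr} = -4/(r^2 - 1)^2, R_{rθ} = 0, R_{θθ} = -4*r^2/(r^2 - 1)^2
The Ricci tensor is non-zero, so the Riemann tensor is non-zero: not flat.
No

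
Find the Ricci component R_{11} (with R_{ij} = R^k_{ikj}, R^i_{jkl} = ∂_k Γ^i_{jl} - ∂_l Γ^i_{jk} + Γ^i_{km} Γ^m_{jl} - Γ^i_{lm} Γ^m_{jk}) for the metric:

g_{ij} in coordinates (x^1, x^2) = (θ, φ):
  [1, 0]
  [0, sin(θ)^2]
Non-zero Christoffel symbols (Γ^k_{ij} = Γ^k_{ji}):
Γ^θ_{φ φ} = -sin(2*θ)/2
Γ^φ_{θ φ} = 1/tan(θ)
R^θ_{θ θ θ} = 0 (a repeated index in an antisymmetric pair)
R^φ_{θ φ θ} = ∂_φ Γ^φ_{θ θ} - ∂_θ Γ^φ_{θ φ} + Γ^φ_{φ m} Γ^m_{θ θ} - Γ^φ_{θ m} Γ^m_{θ φ}
  = (0) - (-1/sin(θ)^2) + (0) - (1/tan(θ)^2) = 1
R_{θθ} = R^θ_{θ θ θ} + R^φ_{θ φ θ} = (0) + (1) = 1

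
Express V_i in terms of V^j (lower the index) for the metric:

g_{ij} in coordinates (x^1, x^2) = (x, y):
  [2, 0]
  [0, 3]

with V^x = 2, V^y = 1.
V_i = g_{ij} V^j:
V_x = (2)(2) + (0)(1) = 4
V_y = (0)(2) + (3)(1) = 3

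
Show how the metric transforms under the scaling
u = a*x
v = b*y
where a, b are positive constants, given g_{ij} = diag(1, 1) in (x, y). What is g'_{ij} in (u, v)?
Invert the transformation: x = u/a, y = v/b
g'_{ij} = (∂x^k/∂x'^i)(∂x^l/∂x'^j) g_{kl}; with g_{kl} = δ_{kl} this is Σ_k (∂x^k/∂x'^i)(∂x^k/∂x'^j).
Jacobian: ∂x/∂u = 1/a, ∂x/∂v = 0, ∂y/∂u = 0, ∂y/∂v = 1/b
g'_{uu} = (1/a)(1/a) + (0)(0) = 1/a^2
g'_{uv} = (1/a)(0) + (0)(1/b) = 0
g'_{vv} = (0)(0) + (1/b)(1/b) = 1/b^2
g'_{ij} = diag(1/a^2, 1/b^2)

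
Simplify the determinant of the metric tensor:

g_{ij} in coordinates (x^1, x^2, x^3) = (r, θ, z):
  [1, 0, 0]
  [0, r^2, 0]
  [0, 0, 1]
Diagonal metric: det(g) = g_{11}·g_{22}·g_{33}
= (1)·(r^2)·(1)
det(g) = r^2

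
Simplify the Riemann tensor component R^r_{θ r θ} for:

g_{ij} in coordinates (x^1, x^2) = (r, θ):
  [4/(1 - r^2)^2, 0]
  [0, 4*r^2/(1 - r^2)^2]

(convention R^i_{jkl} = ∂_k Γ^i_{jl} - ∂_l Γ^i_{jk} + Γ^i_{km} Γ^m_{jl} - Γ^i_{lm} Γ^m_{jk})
Non-zero Christoffel symbols (Γ^k_{ij} = Γ^k_{ji}):
Γ^r_{r r} = 2*r/(1 - r^2)
Γ^r_{θ θ} = (r^3 + r)/(r^2 - 1)
Γ^θ_{r θ} = (-r^2 - 1)/(r^3 - r)
R^r_{θ r θ} = ∂_r Γ^r_{θ θ} - ∂_θ Γ^r_{θ r} + Γ^r_{r m} Γ^m_{θ θ} - Γ^r_{θ m} Γ^m_{θ r}
  = ((r^4 - 4*r^2 - 1)/(r^2 - 1)^2) - (0) + (-2*r^2*(r^2 + 1)/(r^2 - 1)^2) - (-(r^2 + 1)^2/(r^2 - 1)^2) = -4*r^2/(r^2 - 1)^2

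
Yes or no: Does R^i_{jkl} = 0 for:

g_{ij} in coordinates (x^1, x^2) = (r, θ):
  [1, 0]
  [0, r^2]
Non-zero Christoffel symbols:
Γ^r_{θ θ} = -r
Γ^θ_{r θ} = 1/r
Ricci tensor: R_{rr} = 0, R_{rθ} = 0, R_{θθ} = 0
All R_{ij} vanish; in 2 dimensions the Riemann tensor is fully determined by the Ricci tensor, so R^i_{jkl} = 0: the metric is flat (curvilinear coordinates on flat space).
Yes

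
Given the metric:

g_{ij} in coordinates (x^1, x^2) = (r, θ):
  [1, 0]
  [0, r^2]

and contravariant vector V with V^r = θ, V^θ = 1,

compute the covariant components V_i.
V_i = g_{ij} V^j:
V_r = (1)(θ) + (0)(1) = θ
V_θ = (0)(θ) + (r^2)(1) = r^2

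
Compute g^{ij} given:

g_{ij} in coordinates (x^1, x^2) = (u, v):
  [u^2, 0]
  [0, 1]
The metric is diagonal, so g^{ij} is diagonal with entries 1/g_{ii}: diag(1/(u^2), 1).
g^{ij}:
  [1/u^2, 0]
  [0, 1]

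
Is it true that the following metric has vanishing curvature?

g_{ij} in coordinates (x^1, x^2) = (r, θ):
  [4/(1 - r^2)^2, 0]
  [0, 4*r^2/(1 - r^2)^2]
Non-zero Christoffel symbols:
Γ^r_{r r} = 2*r/(1 - r^2)
Γ^r_{θ θ} = (r^3 + r)/(r^2 - 1)
Γ^θ_{r θ} = (-r^2 - 1)/(r^3 - r)
Ricci tensor: R_{rr} = -4/(r^2 - 1)^2, R_{rθ} = 0, R_{θθ} = -4*r^2/(r^2 - 1)^2
The Ricci tensor is non-zero, so the Riemann tensor is non-zero: not flat.
No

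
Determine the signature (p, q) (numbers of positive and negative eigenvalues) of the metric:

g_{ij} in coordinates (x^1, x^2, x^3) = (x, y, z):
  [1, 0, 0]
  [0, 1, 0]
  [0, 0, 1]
The metric is diagonal, so its eigenvalues are the diagonal entries: 1, 1, 1 (at a generic point, where coordinate-dependent entries are positive).
3 positive, 0 negative.
(3, 0) - Riemannian (positive definite)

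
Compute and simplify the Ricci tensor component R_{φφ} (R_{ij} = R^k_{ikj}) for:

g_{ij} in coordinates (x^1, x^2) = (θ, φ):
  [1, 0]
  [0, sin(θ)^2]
Non-zero Christoffel symbols (Γ^k_{ij} = Γ^k_{ji}):
Γ^θ_{φ φ} = -sin(2*θ)/2
Γ^φ_{θ φ} = 1/tan(θ)
R^θ_{φ θ φ} = ∂_θ Γ^θ_{φ φ} - ∂_φ Γ^θ_{φ θ} + Γ^θ_{θ m} Γ^m_{φ φ} - Γ^θ_{φ m} Γ^m_{φ θ}
  = (-cos(2*θ)) - (0) + (0) - (-cos(θ)^2) = sin(θ)^2
R^φ_{φ φ φ} = 0 (a repeated index in an antisymmetric pair)
R_{φφ} = R^θ_{φ θ φ} + R^φ_{φ φ φ} = (sin(θ)^2) + (0) = sin(θ)^2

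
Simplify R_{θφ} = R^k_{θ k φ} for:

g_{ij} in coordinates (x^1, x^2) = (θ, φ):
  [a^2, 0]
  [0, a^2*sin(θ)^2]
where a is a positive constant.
Non-zero Christoffel symbols (Γ^k_{ij} = Γ^k_{ji}):
Γ^θ_{φ φ} = -sin(2*θ)/2
Γ^φ_{θ φ} = 1/tan(θ)
R^θ_{θ θ φ} = 0 (a repeated index in an antisymmetric pair)
R^φ_{θ φ φ} = 0 (a repeated index in an antisymmetric pair)
R_{θφ} = R^θ_{θ θ φ} + R^φ_{θ φ φ} = (0) + (0) = 0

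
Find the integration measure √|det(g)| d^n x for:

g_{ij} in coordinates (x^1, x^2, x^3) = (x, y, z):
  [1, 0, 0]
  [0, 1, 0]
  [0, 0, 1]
det(g) = 1
√|det(g)| = 1
Volume element: dV = 1 dx dy dz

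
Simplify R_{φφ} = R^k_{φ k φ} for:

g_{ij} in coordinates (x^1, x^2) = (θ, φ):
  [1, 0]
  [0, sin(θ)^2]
Non-zero Christoffel symbols (Γ^k_{ij} = Γ^k_{ji}):
Γ^θ_{φ φ} = -sin(2*θ)/2
Γ^φ_{θ φ} = 1/tan(θ)
R^θ_{φ θ φ} = ∂_θ Γ^θ_{φ φ} - ∂_φ Γ^θ_{φ θ} + Γ^θ_{θ m} Γ^m_{φ φ} - Γ^θ_{φ m} Γ^m_{φ θ}
  = (-cos(2*θ)) - (0) + (0) - (-cos(θ)^2) = sin(θ)^2
R^φ_{φ φ φ} = 0 (a repeated index in an antisymmetric pair)
R_{φφ} = R^θ_{φ θ φ} + R^φ_{φ φ φ} = (sin(θ)^2) + (0) = sin(θ)^2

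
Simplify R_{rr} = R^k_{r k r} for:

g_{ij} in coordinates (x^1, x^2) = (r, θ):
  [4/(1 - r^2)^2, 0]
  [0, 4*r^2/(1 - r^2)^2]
Non-zero Christoffel symbols (Γ^k_{ij} = Γ^k_{ji}):
Γ^r_{r r} = 2*r/(1 - r^2)
Γ^r_{θ θ} = (r^3 + r)/(r^2 - 1)
Γ^θ_{r θ} = (-r^2 - 1)/(r^3 - r)
R^r_{r r r} = 0 (a repeated index in an antisymmetric pair)
R^θ_{r θ r} = ∂_θ Γ^θ_{r r} - ∂_r Γ^θ_{r θ} + Γ^θ_{θ m} Γ^m_{r r} - Γ^θ_{r m} Γ^m_{r θ}
  = (0) - ((r^4 + 4*r^2 - 1)/(r^3 - r)^2) + (2*(r^2 + 1)/(r^2 - 1)^2) - ((r^2 + 1)^2/(r^3 - r)^2) = -4/(r^2 - 1)^2
R_{rr} = R^r_{r r r} + R^θ_{r θ r} = (0) + (-4/(r^2 - 1)^2) = -4/(r^2 - 1)^2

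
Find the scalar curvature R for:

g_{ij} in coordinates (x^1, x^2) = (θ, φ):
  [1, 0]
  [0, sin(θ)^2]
Non-zero Christoffel symbols (Γ^k_{ij} = Γ^k_{ji}):
Γ^θ_{φ φ} = -sin(2*θ)/2
Γ^φ_{θ φ} = 1/tan(θ)
Ricci tensor (R_{ij} = R^k_{ikj}): R_{θθ} = 1, R_{θφ} = 0, R_{φφ} = sin(θ)^2
Inverse metric: g^{θθ} = 1, g^{φφ} = 1/sin(θ)^2
R = g^{ij} R_{ij} = (1)(1) + (1/sin(θ)^2)(sin(θ)^2) = 2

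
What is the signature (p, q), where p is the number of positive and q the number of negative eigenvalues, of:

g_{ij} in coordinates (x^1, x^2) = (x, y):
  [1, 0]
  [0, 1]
The metric is diagonal, so its eigenvalues are the diagonal entries: 1, 1 (at a generic point, where coordinate-dependent entries are positive).
2 positive, 0 negative.
(2, 0) - Riemannian (positive definite)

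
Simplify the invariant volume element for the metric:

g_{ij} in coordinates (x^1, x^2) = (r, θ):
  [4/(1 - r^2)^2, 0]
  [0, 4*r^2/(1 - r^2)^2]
det(g) = 16*r^2/(1 - r^2)^4
√|det(g)| = 4*r/(r^2 - 1)^2
Volume element: dV = 4*r/(r^2 - 1)^2 dr dθ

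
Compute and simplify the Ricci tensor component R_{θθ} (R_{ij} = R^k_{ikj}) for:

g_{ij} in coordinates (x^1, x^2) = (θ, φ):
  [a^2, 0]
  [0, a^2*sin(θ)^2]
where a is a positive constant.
Non-zero Christoffel symbols (Γ^k_{ij} = Γ^k_{ji}):
Γ^θ_{φ φ} = -sin(2*θ)/2
Γ^φ_{θ φ} = 1/tan(θ)
R^θ_{θ θ θ} = 0 (a repeated index in an antisymmetric pair)
R^φ_{θ φ θ} = ∂_φ Γ^φ_{θ θ} - ∂_θ Γ^φ_{θ φ} + Γ^φ_{φ m} Γ^m_{θ θ} - Γ^φ_{θ m} Γ^m_{θ φ}
  = (0) - (-1/sin(θ)^2) + (0) - (1/tan(θ)^2) = 1
R_{θθ} = R^θ_{θ θ θ} + R^φ_{θ φ θ} = (0) + (1) = 1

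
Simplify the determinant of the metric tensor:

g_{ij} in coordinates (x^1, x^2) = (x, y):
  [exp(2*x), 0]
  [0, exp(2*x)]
For a 2×2 metric: det(g) = g_{11}·g_{22} - g_{12}·g_{21}
= (exp(2*x))·(exp(2*x)) - (0)·(0)
= exp(4*x) - 0
det(g) = exp(4*x)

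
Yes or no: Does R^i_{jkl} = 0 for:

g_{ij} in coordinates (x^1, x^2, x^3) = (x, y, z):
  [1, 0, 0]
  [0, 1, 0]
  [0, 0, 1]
All metric components are constant, so every Christoffel symbol vanishes and R^i_{jkl} = 0.
Yes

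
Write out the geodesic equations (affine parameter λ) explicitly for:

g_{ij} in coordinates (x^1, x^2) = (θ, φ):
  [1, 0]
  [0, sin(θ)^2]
Geodesic equation: d^2x^k/dλ^2 + Γ^k_{ij} (dx^i/dλ)(dx^j/dλ) = 0.
Non-zero Christoffel symbols:
Γ^θ_{φ φ} = -sin(2*θ)/2
Γ^φ_{θ φ} = 1/tan(θ)
Substituting (the symmetric pair Γ^k_{ij}, Γ^k_{ji} combines into a factor 2):
d^2θ/dλ^2 - (sin(2*θ)/2) (dφ/dλ)^2 = 0
d^2φ/dλ^2 + (2/tan(θ)) (dθ/dλ)(dφ/dλ) = 0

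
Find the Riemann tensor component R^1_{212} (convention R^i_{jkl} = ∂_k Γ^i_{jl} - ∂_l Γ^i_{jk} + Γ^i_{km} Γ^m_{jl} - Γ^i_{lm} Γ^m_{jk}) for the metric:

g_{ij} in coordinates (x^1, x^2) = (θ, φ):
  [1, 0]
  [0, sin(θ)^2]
Non-zero Christoffel symbols (Γ^k_{ij} = Γ^k_{ji}):
Γ^θ_{φ φ} = -sin(2*θ)/2
Γ^φ_{θ φ} = 1/tan(θ)
R^θ_{φ θ φ} = ∂_θ Γ^θ_{φ φ} - ∂_φ Γ^θ_{φ θ} + Γ^θ_{θ m} Γ^m_{φ φ} - Γ^θ_{φ m} Γ^m_{φ θ}
  = (-cos(2*θ)) - (0) + (0) - (-cos(θ)^2) = sin(θ)^2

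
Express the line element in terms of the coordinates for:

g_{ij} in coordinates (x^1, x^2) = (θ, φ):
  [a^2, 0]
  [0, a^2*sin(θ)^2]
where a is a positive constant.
ds^2 = g_{ij} dx^i dx^j; only the non-zero components contribute.
ds^2 = a^2 dθ^2 + a^2*sin(θ)^2 dφ^2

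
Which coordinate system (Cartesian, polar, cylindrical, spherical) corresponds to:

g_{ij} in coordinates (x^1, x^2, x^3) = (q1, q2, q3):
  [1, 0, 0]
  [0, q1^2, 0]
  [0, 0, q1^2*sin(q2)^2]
The line element ds^2 = dq1^2 + q1^2 dq2^2 + q1^2 sin(q2)^2 dq3^2 is dr^2 + r^2 dθ^2 + r^2 sin(θ)^2 dφ^2 with q1 = r, q2 = θ, q3 = φ.
spherical coordinates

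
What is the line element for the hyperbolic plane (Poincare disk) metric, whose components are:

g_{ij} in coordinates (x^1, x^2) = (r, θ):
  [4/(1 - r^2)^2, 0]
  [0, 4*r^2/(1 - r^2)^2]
ds^2 = g_{ij} dx^i dx^j; only the non-zero components contribute.
ds^2 = (4/(1 - r^2)^2) dr^2 + (4*r^2/(1 - r^2)^2) dθ^2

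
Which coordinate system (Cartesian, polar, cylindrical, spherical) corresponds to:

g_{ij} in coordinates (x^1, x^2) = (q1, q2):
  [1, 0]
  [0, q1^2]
The line element ds^2 = dq1^2 + q1^2 dq2^2 is dr^2 + r^2 dθ^2 with q1 = r, q2 = θ.
polar coordinates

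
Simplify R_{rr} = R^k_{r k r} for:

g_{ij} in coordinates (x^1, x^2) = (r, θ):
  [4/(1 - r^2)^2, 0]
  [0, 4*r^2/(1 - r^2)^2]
Non-zero Christoffel symbols (Γ^k_{ij} = Γ^k_{ji}):
Γ^r_{r r} = 2*r/(1 - r^2)
Γ^r_{θ θ} = (r^3 + r)/(r^2 - 1)
Γ^θ_{r θ} = (-r^2 - 1)/(r^3 - r)
R^r_{r r r} = 0 (a repeated index in an antisymmetric pair)
R^θ_{r θ r} = ∂_θ Γ^θ_{r r} - ∂_r Γ^θ_{r θ} + Γ^θ_{θ m} Γ^m_{r r} - Γ^θ_{r m} Γ^m_{r θ}
  = (0) - ((r^4 + 4*r^2 - 1)/(r^3 - r)^2) + (2*(r^2 + 1)/(r^2 - 1)^2) - ((r^2 + 1)^2/(r^3 - r)^2) = -4/(r^2 - 1)^2
R_{rr} = R^r_{r r r} + R^θ_{r θ r} = (0) + (-4/(r^2 - 1)^2) = -4/(r^2 - 1)^2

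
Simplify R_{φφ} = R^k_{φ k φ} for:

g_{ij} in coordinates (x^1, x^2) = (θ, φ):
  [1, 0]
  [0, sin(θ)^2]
Non-zero Christoffel symbols (Γ^k_{ij} = Γ^k_{ji}):
Γ^θ_{φ φ} = -sin(2*θ)/2
Γ^φ_{θ φ} = 1/tan(θ)
R^θ_{φ θ φ} = ∂_θ Γ^θ_{φ φ} - ∂_φ Γ^θ_{φ θ} + Γ^θ_{θ m} Γ^m_{φ φ} - Γ^θ_{φ m} Γ^m_{φ θ}
  = (-cos(2*θ)) - (0) + (0) - (-cos(θ)^2) = sin(θ)^2
R^φ_{φ φ φ} = 0 (a repeated index in an antisymmetric pair)
R_{φφ} = R^θ_{φ θ φ} + R^φ_{φ φ φ} = (sin(θ)^2) + (0) = sin(θ)^2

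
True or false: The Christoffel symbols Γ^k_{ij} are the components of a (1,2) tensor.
Under a change of coordinates Γ picks up an inhomogeneous term ∂²x/∂x'∂x'; e.g. Γ = 0 in Cartesian coordinates but Γ^r_{θθ} = -r in polar coordinates on the same flat plane.
False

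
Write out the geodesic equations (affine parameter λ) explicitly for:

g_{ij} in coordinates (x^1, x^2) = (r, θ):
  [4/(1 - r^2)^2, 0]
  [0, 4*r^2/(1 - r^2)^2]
Geodesic equation: d^2x^k/dλ^2 + Γ^k_{ij} (dx^i/dλ)(dx^j/dλ) = 0.
Non-zero Christoffel symbols:
Γ^r_{r r} = 2*r/(1 - r^2)
Γ^r_{θ θ} = (r^3 + r)/(r^2 - 1)
Γ^θ_{r θ} = (-r^2 - 1)/(r^3 - r)
Substituting (the symmetric pair Γ^k_{ij}, Γ^k_{ji} combines into a factor 2):
d^2r/dλ^2 + (2*r/(1 - r^2)) (dr/dλ)^2 + ((r^3 + r)/(r^2 - 1)) (dθ/dλ)^2 = 0
d^2θ/dλ^2 + ((-2*r^2 - 2)/(r^3 - r)) (dr/dλ)(dθ/dλ) = 0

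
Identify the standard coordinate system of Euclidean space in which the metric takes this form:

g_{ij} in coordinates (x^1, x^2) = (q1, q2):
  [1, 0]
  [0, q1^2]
The line element ds^2 = dq1^2 + q1^2 dq2^2 is dr^2 + r^2 dθ^2 with q1 = r, q2 = θ.
polar coordinates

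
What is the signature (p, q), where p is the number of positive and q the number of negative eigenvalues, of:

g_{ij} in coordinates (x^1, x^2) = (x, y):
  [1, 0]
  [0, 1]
The metric is diagonal, so its eigenvalues are the diagonal entries: 1, 1 (at a generic point, where coordinate-dependent entries are positive).
2 positive, 0 negative.
(2, 0) - Riemannian (positive definite)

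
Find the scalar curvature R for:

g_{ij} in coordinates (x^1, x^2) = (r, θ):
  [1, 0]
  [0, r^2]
Non-zero Christoffel symbols (Γ^k_{ij} = Γ^k_{ji}):
Γ^r_{θ θ} = -r
Γ^θ_{r θ} = 1/r
Ricci tensor (R_{ij} = R^k_{ikj}): R_{rr} = 0, R_{rθ} = 0, R_{θθ} = 0
Inverse metric: g^{rr} = 1, g^{θθ} = 1/r^2
R = g^{ij} R_{ij} = (1)(0) + (1/r^2)(0) = 0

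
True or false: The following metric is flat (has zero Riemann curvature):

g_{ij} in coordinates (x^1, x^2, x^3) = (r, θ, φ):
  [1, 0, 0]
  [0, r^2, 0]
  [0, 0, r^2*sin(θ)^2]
Non-zero Christoffel symbols:
Γ^r_{θ θ} = -r
Γ^r_{φ φ} = -r*sin(θ)^2
Γ^θ_{r θ} = 1/r
Γ^θ_{φ φ} = -sin(2*θ)/2
Γ^φ_{r φ} = 1/r
Γ^φ_{θ φ} = 1/tan(θ)
Ricci tensor: R_{rr} = 0, R_{rθ} = 0, R_{rφ} = 0, R_{θθ} = 0, R_{θφ} = 0, R_{φφ} = 0
All R_{ij} vanish; in 3 dimensions the Riemann tensor is fully determined by the Ricci tensor, so R^i_{jkl} = 0: the metric is flat (curvilinear coordinates on flat space).
True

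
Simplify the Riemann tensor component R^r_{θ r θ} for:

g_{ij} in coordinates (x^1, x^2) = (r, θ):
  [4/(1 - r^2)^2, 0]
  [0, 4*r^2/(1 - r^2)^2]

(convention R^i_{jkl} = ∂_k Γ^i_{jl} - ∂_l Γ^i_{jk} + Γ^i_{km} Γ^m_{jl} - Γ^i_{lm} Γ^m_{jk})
Non-zero Christoffel symbols (Γ^k_{ij} = Γ^k_{ji}):
Γ^r_{r r} = 2*r/(1 - r^2)
Γ^r_{θ θ} = (r^3 + r)/(r^2 - 1)
Γ^θ_{r θ} = (-r^2 - 1)/(r^3 - r)
R^r_{θ r θ} = ∂_r Γ^r_{θ θ} - ∂_θ Γ^r_{θ r} + Γ^r_{r m} Γ^m_{θ θ} - Γ^r_{θ m} Γ^m_{θ r}
  = ((r^4 - 4*r^2 - 1)/(r^2 - 1)^2) - (0) + (-2*r^2*(r^2 + 1)/(r^2 - 1)^2) - (-(r^2 + 1)^2/(r^2 - 1)^2) = -4*r^2/(r^2 - 1)^2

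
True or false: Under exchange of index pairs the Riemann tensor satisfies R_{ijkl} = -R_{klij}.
The pair-exchange symmetry has a plus sign: R_{ijkl} = +R_{klij}.
False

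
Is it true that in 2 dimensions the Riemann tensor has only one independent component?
The number of independent components is n^2(n^2-1)/12 = 4·3/12 = 1 for n = 2 (e.g. R_{1212}).
Yes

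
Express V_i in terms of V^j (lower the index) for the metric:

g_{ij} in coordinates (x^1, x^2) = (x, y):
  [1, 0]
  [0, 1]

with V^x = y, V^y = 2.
V_i = g_{ij} V^j:
V_x = (1)(y) + (0)(2) = y
V_y = (0)(y) + (1)(2) = 2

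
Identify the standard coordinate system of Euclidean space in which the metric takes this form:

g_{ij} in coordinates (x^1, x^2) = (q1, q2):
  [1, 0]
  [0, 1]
All components are constant and the metric is the identity, i.e. orthonormal rectilinear coordinates.
Cartesian (2D) coordinates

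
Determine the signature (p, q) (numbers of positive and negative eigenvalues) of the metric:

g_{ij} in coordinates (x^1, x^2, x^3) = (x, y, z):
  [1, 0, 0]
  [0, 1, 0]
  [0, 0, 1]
The metric is diagonal, so its eigenvalues are the diagonal entries: 1, 1, 1 (at a generic point, where coordinate-dependent entries are positive).
3 positive, 0 negative.
(3, 0) - Riemannian (positive definite)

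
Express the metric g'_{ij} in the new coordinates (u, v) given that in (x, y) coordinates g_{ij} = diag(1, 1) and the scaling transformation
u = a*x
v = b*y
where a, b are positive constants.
Invert the transformation: x = u/a, y = v/b
g'_{ij} = (∂x^k/∂x'^i)(∂x^l/∂x'^j) g_{kl}; with g_{kl} = δ_{kl} this is Σ_k (∂x^k/∂x'^i)(∂x^k/∂x'^j).
Jacobian: ∂x/∂u = 1/a, ∂x/∂v = 0, ∂y/∂u = 0, ∂y/∂v = 1/b
g'_{uu} = (1/a)(1/a) + (0)(0) = 1/a^2
g'_{uv} = (1/a)(0) + (0)(1/b) = 0
g'_{vv} = (0)(0) + (1/b)(1/b) = 1/b^2
g'_{ij} = diag(1/a^2, 1/b^2)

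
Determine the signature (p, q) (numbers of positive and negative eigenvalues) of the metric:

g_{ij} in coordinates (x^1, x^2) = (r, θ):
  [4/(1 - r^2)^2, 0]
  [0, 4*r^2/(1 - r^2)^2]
The metric is diagonal, so its eigenvalues are the diagonal entries: 4/(1 - r^2)^2, 4*r^2/(1 - r^2)^2 (at a generic point, where coordinate-dependent entries are positive).
2 positive, 0 negative.
(2, 0) - Riemannian (positive definite)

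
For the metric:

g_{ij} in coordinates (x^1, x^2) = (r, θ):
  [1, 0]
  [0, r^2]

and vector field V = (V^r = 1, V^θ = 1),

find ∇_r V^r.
Non-zero Christoffel symbols:
Γ^r_{θ θ} = -r
Γ^θ_{r θ} = 1/r
∇_r V^r = ∂_r V^r + Γ^r_{r j} V^j
  = (0) + (0)(1) + (0)(1)
  = 0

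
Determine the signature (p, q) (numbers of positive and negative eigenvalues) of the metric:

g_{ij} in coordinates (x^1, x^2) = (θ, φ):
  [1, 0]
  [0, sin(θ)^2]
The metric is diagonal, so its eigenvalues are the diagonal entries: 1, sin(θ)^2 (at a generic point, where coordinate-dependent entries are positive).
2 positive, 0 negative.
(2, 0) - Riemannian (positive definite)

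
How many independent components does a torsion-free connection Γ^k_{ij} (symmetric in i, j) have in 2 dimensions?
Γ^k_{ij} has n choices for the upper index and n(n+1)/2 independent symmetric lower index pairs.
Total = 2 × 2×3/2 = 2 × 3 = 6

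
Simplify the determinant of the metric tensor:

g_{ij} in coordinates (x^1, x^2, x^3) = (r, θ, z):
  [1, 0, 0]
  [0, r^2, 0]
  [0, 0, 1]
Diagonal metric: det(g) = g_{11}·g_{22}·g_{33}
= (1)·(r^2)·(1)
det(g) = r^2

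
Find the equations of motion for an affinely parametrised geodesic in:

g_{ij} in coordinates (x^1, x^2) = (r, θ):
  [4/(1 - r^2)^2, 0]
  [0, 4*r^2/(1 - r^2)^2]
Geodesic equation: d^2x^k/dλ^2 + Γ^k_{ij} (dx^i/dλ)(dx^j/dλ) = 0.
Non-zero Christoffel symbols:
Γ^r_{r r} = 2*r/(1 - r^2)
Γ^r_{θ θ} = (r^3 + r)/(r^2 - 1)
Γ^θ_{r θ} = (-r^2 - 1)/(r^3 - r)
Substituting (the symmetric pair Γ^k_{ij}, Γ^k_{ji} combines into a factor 2):
d^2r/dλ^2 + (2*r/(1 - r^2)) (dr/dλ)^2 + ((r^3 + r)/(r^2 - 1)) (dθ/dλ)^2 = 0
d^2θ/dλ^2 + ((-2*r^2 - 2)/(r^3 - r)) (dr/dλ)(dθ/dλ) = 0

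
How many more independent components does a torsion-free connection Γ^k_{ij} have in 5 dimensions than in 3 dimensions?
Independent components in n dimensions: n × n(n+1)/2 = n^2(n+1)/2.
5D: 5 × 15 = 75
3D: 3 × 6 = 18
Difference = 75 - 18 = 57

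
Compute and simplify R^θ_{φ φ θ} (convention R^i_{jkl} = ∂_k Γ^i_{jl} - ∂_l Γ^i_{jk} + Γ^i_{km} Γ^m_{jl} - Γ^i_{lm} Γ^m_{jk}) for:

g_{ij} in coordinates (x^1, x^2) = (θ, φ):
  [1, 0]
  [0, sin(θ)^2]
Non-zero Christoffel symbols (Γ^k_{ij} = Γ^k_{ji}):
Γ^θ_{φ φ} = -sin(2*θ)/2
Γ^φ_{θ φ} = 1/tan(θ)
R^θ_{φ φ θ} = ∂_φ Γ^θ_{φ θ} - ∂_θ Γ^θ_{φ φ} + Γ^θ_{φ m} Γ^m_{φ θ} - Γ^θ_{θ m} Γ^m_{φ φ}
  = (0) - (-cos(2*θ)) + (-cos(θ)^2) - (0) = -sin(θ)^2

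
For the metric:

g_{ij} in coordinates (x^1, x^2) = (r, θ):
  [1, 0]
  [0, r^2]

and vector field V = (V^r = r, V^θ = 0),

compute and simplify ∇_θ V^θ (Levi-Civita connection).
Non-zero Christoffel symbols:
Γ^r_{θ θ} = -r
Γ^θ_{r θ} = 1/r
∇_θ V^θ = ∂_θ V^θ + Γ^θ_{θ j} V^j
  = (0) + (1/r)(r) + (0)(0)
  = 1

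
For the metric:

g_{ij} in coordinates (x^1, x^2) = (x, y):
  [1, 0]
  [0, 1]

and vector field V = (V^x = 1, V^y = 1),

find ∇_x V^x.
All Christoffel symbols are zero.
∇_x V^x = ∂_x V^x + Γ^x_{x j} V^j
  = (0) + (0)(1) + (0)(1)
  = 0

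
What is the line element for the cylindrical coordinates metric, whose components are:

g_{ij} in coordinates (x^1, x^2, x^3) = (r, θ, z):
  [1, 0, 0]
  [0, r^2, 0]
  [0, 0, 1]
ds^2 = g_{ij} dx^i dx^j; only the non-zero components contribute.
ds^2 = dr^2 + r^2 dθ^2 + dz^2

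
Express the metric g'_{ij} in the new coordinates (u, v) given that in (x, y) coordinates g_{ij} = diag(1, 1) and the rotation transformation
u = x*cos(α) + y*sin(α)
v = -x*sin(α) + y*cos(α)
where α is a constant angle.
Invert the transformation: x = u*cos(α) - v*sin(α), y = u*sin(α) + v*cos(α)
g'_{ij} = (∂x^k/∂x'^i)(∂x^l/∂x'^j) g_{kl}; with g_{kl} = δ_{kl} this is Σ_k (∂x^k/∂x'^i)(∂x^k/∂x'^j).
Jacobian: ∂x/∂u = cos(α), ∂x/∂v = -sin(α), ∂y/∂u = sin(α), ∂y/∂v = cos(α)
g'_{uu} = (cos(α))(cos(α)) + (sin(α))(sin(α)) = 1
g'_{uv} = (cos(α))(-sin(α)) + (sin(α))(cos(α)) = 0
g'_{vv} = (-sin(α))(-sin(α)) + (cos(α))(cos(α)) = 1
g'_{ij} = diag(1, 1)
The Euclidean metric is invariant under rotations.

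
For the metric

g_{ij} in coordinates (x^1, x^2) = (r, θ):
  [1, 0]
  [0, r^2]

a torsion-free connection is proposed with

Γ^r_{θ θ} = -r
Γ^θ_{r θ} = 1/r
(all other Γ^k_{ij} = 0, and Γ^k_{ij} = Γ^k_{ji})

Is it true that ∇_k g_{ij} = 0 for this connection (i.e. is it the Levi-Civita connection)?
Using ∇_k g_{ij} = ∂_k g_{ij} - Γ^m_{ki} g_{mj} - Γ^m_{kj} g_{im}:
e.g. ∇_r g_{θθ} = (2*r) - (r) - (r) = 0
Every component ∇_k g_{ij} vanishes: the connection is metric compatible.
Yes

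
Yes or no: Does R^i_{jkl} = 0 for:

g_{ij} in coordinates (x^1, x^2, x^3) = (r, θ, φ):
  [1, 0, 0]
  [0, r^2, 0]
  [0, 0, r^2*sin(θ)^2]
Non-zero Christoffel symbols:
Γ^r_{θ θ} = -r
Γ^r_{φ φ} = -r*sin(θ)^2
Γ^θ_{r θ} = 1/r
Γ^θ_{φ φ} = -sin(2*θ)/2
Γ^φ_{r φ} = 1/r
Γ^φ_{θ φ} = 1/tan(θ)
Ricci tensor: R_{rr} = 0, R_{rθ} = 0, R_{rφ} = 0, R_{θθ} = 0, R_{θφ} = 0, R_{φφ} = 0
All R_{ij} vanish; in 3 dimensions the Riemann tensor is fully determined by the Ricci tensor, so R^i_{jkl} = 0: the metric is flat (curvilinear coordinates on flat space).
Yes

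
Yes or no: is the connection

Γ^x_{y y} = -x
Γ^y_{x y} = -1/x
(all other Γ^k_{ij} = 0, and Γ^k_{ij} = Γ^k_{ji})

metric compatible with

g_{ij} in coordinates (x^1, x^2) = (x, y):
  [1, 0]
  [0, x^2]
Using ∇_k g_{ij} = ∂_k g_{ij} - Γ^m_{ki} g_{mj} - Γ^m_{kj} g_{im}:
∇_y g_{xy} = (0) - (-x) - (-x) = 2*x ≠ 0
So the connection is not metric compatible (it is not the Levi-Civita connection).
No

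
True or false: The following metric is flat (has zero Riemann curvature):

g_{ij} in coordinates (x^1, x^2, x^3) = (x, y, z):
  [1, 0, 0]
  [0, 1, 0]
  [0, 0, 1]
All metric components are constant, so every Christoffel symbol vanishes and R^i_{jkl} = 0.
True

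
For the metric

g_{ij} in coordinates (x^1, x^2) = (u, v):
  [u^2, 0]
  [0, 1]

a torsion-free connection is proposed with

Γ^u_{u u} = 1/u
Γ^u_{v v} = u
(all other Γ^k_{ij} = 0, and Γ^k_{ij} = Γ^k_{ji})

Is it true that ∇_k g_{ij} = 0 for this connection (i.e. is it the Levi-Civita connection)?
Using ∇_k g_{ij} = ∂_k g_{ij} - Γ^m_{ki} g_{mj} - Γ^m_{kj} g_{im}:
∇_v g_{uv} = (0) - (0) - (u^3) = -u^3 ≠ 0
So the connection is not metric compatible (it is not the Levi-Civita connection).
No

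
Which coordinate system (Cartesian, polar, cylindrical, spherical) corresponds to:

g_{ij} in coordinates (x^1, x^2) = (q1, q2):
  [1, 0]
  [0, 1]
All components are constant and the metric is the identity, i.e. orthonormal rectilinear coordinates.
Cartesian (2D) coordinates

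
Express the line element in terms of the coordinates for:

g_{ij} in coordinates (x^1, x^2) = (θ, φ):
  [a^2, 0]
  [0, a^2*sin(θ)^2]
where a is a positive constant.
ds^2 = g_{ij} dx^i dx^j; only the non-zero components contribute.
ds^2 = a^2 dθ^2 + a^2*sin(θ)^2 dφ^2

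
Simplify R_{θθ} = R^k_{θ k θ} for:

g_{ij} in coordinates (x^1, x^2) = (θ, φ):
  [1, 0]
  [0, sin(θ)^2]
Non-zero Christoffel symbols (Γ^k_{ij} = Γ^k_{ji}):
Γ^θ_{φ φ} = -sin(2*θ)/2
Γ^φ_{θ φ} = 1/tan(θ)
R^θ_{θ θ θ} = 0 (a repeated index in an antisymmetric pair)
R^φ_{θ φ θ} = ∂_φ Γ^φ_{θ θ} - ∂_θ Γ^φ_{θ φ} + Γ^φ_{φ m} Γ^m_{θ θ} - Γ^φ_{θ m} Γ^m_{θ φ}
  = (0) - (-1/sin(θ)^2) + (0) - (1/tan(θ)^2) = 1
R_{θθ} = R^θ_{θ θ θ} + R^φ_{θ φ θ} = (0) + (1) = 1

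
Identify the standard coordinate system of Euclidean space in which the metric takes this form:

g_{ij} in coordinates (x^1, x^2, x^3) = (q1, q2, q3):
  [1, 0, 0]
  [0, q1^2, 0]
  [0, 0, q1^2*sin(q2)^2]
The line element ds^2 = dq1^2 + q1^2 dq2^2 + q1^2 sin(q2)^2 dq3^2 is dr^2 + r^2 dθ^2 + r^2 sin(θ)^2 dφ^2 with q1 = r, q2 = θ, q3 = φ.
spherical coordinates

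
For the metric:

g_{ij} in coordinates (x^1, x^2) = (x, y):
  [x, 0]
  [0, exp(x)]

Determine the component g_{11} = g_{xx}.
With x^1 = x, x^2 = y, g_{11} = g_{xx} is the row-1, column-1 entry of the matrix.
g_{11} = x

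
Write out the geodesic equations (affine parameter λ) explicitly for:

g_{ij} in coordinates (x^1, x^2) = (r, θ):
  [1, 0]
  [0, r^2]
Geodesic equation: d^2x^k/dλ^2 + Γ^k_{ij} (dx^i/dλ)(dx^j/dλ) = 0.
Non-zero Christoffel symbols:
Γ^r_{θ θ} = -r
Γ^θ_{r θ} = 1/r
Substituting (the symmetric pair Γ^k_{ij}, Γ^k_{ji} combines into a factor 2):
d^2r/dλ^2 - r (dθ/dλ)^2 = 0
d^2θ/dλ^2 + (2/r) (dr/dλ)(dθ/dλ) = 0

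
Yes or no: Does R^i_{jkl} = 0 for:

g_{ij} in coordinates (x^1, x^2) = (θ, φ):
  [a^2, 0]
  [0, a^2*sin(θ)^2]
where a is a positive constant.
Non-zero Christoffel symbols:
Γ^θ_{φ φ} = -sin(2*θ)/2
Γ^φ_{θ φ} = 1/tan(θ)
Ricci tensor: R_{θθ} = 1, R_{θφ} = 0, R_{φφ} = sin(θ)^2
The Ricci tensor is non-zero, so the Riemann tensor is non-zero: not flat.
No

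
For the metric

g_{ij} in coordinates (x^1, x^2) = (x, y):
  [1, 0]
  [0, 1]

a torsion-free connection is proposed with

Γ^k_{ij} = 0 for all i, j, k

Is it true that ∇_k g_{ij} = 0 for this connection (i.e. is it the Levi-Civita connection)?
Using ∇_k g_{ij} = ∂_k g_{ij} - Γ^m_{ki} g_{mj} - Γ^m_{kj} g_{im}:
e.g. ∇_x g_{yy} = (0) - (0) - (0) = 0
Every component ∇_k g_{ij} vanishes: the connection is metric compatible.
Yes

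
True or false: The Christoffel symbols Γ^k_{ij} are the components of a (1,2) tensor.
Under a change of coordinates Γ picks up an inhomogeneous term ∂²x/∂x'∂x'; e.g. Γ = 0 in Cartesian coordinates but Γ^r_{θθ} = -r in polar coordinates on the same flat plane.
False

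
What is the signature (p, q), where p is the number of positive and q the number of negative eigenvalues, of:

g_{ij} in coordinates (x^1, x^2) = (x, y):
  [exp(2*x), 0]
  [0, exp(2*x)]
The metric is diagonal, so its eigenvalues are the diagonal entries: exp(2*x), exp(2*x) (at a generic point, where coordinate-dependent entries are positive).
2 positive, 0 negative.
(2, 0) - Riemannian (positive definite)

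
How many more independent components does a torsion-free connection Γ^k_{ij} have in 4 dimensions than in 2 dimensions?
Independent components in n dimensions: n × n(n+1)/2 = n^2(n+1)/2.
4D: 4 × 10 = 40
2D: 2 × 3 = 6
Difference = 40 - 6 = 34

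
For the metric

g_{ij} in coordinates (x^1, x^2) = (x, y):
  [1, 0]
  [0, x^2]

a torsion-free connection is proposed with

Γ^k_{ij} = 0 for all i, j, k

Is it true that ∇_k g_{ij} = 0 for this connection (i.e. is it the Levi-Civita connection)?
Using ∇_k g_{ij} = ∂_k g_{ij} - Γ^m_{ki} g_{mj} - Γ^m_{kj} g_{im}:
∇_x g_{yy} = (2*x) - (0) - (0) = 2*x ≠ 0
So the connection is not metric compatible (it is not the Levi-Civita connection).
No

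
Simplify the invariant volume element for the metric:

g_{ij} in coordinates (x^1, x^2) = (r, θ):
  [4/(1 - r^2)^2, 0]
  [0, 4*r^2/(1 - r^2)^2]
det(g) = 16*r^2/(1 - r^2)^4
√|det(g)| = 4*r/(r^2 - 1)^2
Volume element: dV = 4*r/(r^2 - 1)^2 dr dθ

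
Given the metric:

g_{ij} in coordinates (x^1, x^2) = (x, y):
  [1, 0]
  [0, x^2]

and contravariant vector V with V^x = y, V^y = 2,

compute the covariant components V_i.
V_i = g_{ij} V^j:
V_x = (1)(y) + (0)(2) = y
V_y = (0)(y) + (x^2)(2) = 2*x^2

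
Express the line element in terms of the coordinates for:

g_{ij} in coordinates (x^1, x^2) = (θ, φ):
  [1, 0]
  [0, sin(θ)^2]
ds^2 = g_{ij} dx^i dx^j; only the non-zero components contribute.
ds^2 = dθ^2 + sin(θ)^2 dφ^2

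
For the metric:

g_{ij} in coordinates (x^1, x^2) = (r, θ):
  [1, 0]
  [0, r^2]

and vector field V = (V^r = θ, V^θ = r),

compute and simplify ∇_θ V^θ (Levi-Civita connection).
Non-zero Christoffel symbols:
Γ^r_{θ θ} = -r
Γ^θ_{r θ} = 1/r
∇_θ V^θ = ∂_θ V^θ + Γ^θ_{θ j} V^j
  = (0) + (1/r)(θ) + (0)(r)
  = θ/r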